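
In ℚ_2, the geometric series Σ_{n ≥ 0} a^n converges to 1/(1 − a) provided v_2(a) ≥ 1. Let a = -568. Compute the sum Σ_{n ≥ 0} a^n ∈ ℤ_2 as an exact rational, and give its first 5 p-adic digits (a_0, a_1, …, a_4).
Σ a^n = 1/(1 − a) = 1/569;  first 5 digits = (1, 0, 0, 1, 0)

v_2(a) = 3 ≥ 1, so the series converges in ℤ_2 to 1/(1 − a) = 1/(1 − (-568)) = 1/569. Expand this rational in ℤ_2: compute digits iteratively via d_i = x_i mod 2, x_{i+1} = (x_i − d_i)/2. The first 5 digits are (1, 0, 0, 1, 0).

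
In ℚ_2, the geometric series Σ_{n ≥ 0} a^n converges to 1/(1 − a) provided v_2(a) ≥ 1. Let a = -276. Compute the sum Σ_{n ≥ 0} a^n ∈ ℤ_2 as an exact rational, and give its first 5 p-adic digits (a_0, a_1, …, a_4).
Σ a^n = 1/(1 − a) = 1/277;  first 5 digits = (1, 0, 1, 1, 1)

v_2(a) = 2 ≥ 1, so the series converges in ℤ_2 to 1/(1 − a) = 1/(1 − (-276)) = 1/277. Expand this rational in ℤ_2: compute digits iteratively via d_i = x_i mod 2, x_{i+1} = (x_i − d_i)/2. The first 5 digits are (1, 0, 1, 1, 1).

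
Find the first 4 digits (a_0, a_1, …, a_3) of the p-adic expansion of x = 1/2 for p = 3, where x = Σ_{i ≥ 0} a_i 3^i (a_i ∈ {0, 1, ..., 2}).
(a_0, …, a_3) = (2, 1, 1, 1)

v_3(1/2) = 0 (numerator and denominator both coprime to 3), so x ∈ ℤ_3^×. Compute digits iteratively via a_i = x_i mod 3, x_{i+1} = (x_i − a_i)/3, with x_0 = x:
  x_0 = 1/2;  a_0 = 2;  x_1 = (x_0 − 2)/3 = -1/2
  x_1 = -1/2;  a_1 = 1;  x_2 = (x_1 − 1)/3 = -1/2
  x_2 = -1/2;  a_2 = 1;  x_3 = (x_2 − 1)/3 = -1/2
  x_3 = -1/2;  a_3 = 1;  x_4 = (x_3 − 1)/3 = -1/2
Digits: (2, 1, 1, 1).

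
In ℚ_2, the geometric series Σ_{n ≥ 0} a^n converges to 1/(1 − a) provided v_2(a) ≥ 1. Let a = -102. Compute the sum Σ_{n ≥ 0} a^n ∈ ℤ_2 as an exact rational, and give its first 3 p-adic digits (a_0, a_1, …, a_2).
Σ a^n = 1/(1 − a) = 1/103;  first 3 digits = (1, 1, 1)

v_2(a) = 1 ≥ 1, so the series converges in ℤ_2 to 1/(1 − a) = 1/(1 − (-102)) = 1/103. Expand this rational in ℤ_2: compute digits iteratively via d_i = x_i mod 2, x_{i+1} = (x_i − d_i)/2. The first 3 digits are (1, 1, 1).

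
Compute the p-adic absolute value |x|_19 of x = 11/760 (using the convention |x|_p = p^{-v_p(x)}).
|11/760|_19 = 19

Step 1 — compute v_19(x) by factoring powers of 19 out of the numerator and denominator: v_19(11/760) = -1. Step 2 — apply |x|_p = p^{-v_p(x)} = 19^{1} = 19.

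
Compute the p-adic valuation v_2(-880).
v_2(-880) = 4

v_2(n) is the largest exponent k such that 2^k divides n. Factor out: -880 = -2^4 · 55. (Sign doesn't affect v_p.) So v_2(-880) = 4.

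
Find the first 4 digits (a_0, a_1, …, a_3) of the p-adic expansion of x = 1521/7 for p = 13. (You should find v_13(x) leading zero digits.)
(a_0, …, a_3) = (0, 0, 5, 9)

v_13(1521/7) = 2, so a_0 = ... = a_1 = 0. Factor out: x = 13^2 · u with u = 9/7 a unit in ℤ_13. Expand u iteratively via a_{v+i} = u_i mod 13, u_{i+1} = (u_i − a_{v+i})/13:
  u_0 = 9/7;  a_2 = 5;  u_1 = (u_0 − 5)/13 = -2/7
  u_1 = -2/7;  a_3 = 9;  u_2 = (u_1 − 9)/13 = -5/7
Digits: (0, 0, 5, 9).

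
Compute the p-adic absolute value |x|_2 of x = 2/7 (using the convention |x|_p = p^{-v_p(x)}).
|2/7|_2 = 1/2

Step 1 — compute v_2(x) by factoring powers of 2 out of the numerator and denominator: v_2(2/7) = 1. Step 2 — apply |x|_p = p^{-v_p(x)} = 2^{-1} = 1/2.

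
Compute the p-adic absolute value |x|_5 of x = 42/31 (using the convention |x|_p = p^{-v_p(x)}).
|42/31|_5 = 1

Step 1 — compute v_5(x) by factoring powers of 5 out of the numerator and denominator: v_5(42/31) = 0. Step 2 — apply |x|_p = p^{-v_p(x)} = 5^{0} = 1.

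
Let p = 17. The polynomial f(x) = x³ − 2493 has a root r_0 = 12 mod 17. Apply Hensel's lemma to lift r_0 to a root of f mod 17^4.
r_3 = 7305 (mod 83521)

Hensel: r_{i+1} = r_i − f(r_i)/f′(r_i) mod 17^{i+2}, where f′(x) = 3x². Iterate:
  r_0 = 12 (mod 17)
  r_1 = 80 (mod 289)
  r_2 = 2392 (mod 4913)
  r_3 = 7305 (mod 83521)
Final: r = 7305 with f(r) ≡ 0 mod 17^4.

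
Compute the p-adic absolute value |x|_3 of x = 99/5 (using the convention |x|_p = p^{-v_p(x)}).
|99/5|_3 = 1/9

Step 1 — compute v_3(x) by factoring powers of 3 out of the numerator and denominator: v_3(99/5) = 2. Step 2 — apply |x|_p = p^{-v_p(x)} = 3^{-2} = 1/9.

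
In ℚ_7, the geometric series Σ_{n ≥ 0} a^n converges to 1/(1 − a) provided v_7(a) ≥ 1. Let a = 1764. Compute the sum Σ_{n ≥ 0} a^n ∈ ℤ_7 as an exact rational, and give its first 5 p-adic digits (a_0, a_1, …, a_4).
Σ a^n = 1/(1 − a) = -1/1763;  first 5 digits = (1, 0, 1, 5, 1)

v_7(a) = 2 ≥ 1, so the series converges in ℤ_7 to 1/(1 − a) = 1/(1 − 1764) = -1/1763. Expand this rational in ℤ_7: compute digits iteratively via d_i = x_i mod 7, x_{i+1} = (x_i − d_i)/7. The first 5 digits are (1, 0, 1, 5, 1).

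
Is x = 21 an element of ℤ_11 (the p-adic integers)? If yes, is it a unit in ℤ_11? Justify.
x ∈ ℤ_11^× (unit); v_11(x) = 0

ℤ_11 = {x ∈ ℚ_11 : v_11(x) ≥ 0} and ℤ_11^× = {x ∈ ℤ_11 : v_11(x) = 0}. Here v_11(21) = v_11(num) − v_11(den) = 0; compare against these criteria.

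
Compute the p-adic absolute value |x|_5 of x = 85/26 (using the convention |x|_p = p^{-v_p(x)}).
|85/26|_5 = 1/5

Step 1 — compute v_5(x) by factoring powers of 5 out of the numerator and denominator: v_5(85/26) = 1. Step 2 — apply |x|_p = p^{-v_p(x)} = 5^{-1} = 1/5.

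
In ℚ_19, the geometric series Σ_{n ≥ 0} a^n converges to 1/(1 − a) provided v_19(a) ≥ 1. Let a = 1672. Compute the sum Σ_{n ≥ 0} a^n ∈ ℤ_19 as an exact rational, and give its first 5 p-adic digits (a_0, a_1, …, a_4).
Σ a^n = 1/(1 − a) = -1/1671;  first 5 digits = (1, 12, 15, 7, 4)

v_19(a) = 1 ≥ 1, so the series converges in ℤ_19 to 1/(1 − a) = 1/(1 − 1672) = -1/1671. Expand this rational in ℤ_19: compute digits iteratively via d_i = x_i mod 19, x_{i+1} = (x_i − d_i)/19. The first 5 digits are (1, 12, 15, 7, 4).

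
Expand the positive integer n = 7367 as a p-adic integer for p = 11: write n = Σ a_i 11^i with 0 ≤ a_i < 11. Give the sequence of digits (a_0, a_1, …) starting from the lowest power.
(a_0, a_1, …) = (8, 9, 5, 5)

Repeated division by 11 gives the digits low-to-high: 7367 = 8 + 9·11^1 + 5·11^2 + 5·11^3. Digit sequence: (8, 9, 5, 5).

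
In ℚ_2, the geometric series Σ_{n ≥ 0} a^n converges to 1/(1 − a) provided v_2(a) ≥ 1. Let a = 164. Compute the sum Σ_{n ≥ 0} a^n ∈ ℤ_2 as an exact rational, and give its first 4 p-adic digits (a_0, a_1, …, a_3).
Σ a^n = 1/(1 − a) = -1/163;  first 4 digits = (1, 0, 1, 0)

v_2(a) = 2 ≥ 1, so the series converges in ℤ_2 to 1/(1 − a) = 1/(1 − 164) = -1/163. Expand this rational in ℤ_2: compute digits iteratively via d_i = x_i mod 2, x_{i+1} = (x_i − d_i)/2. The first 4 digits are (1, 0, 1, 0).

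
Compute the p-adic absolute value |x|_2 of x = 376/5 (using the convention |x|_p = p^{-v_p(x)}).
|376/5|_2 = 1/8

Step 1 — compute v_2(x) by factoring powers of 2 out of the numerator and denominator: v_2(376/5) = 3. Step 2 — apply |x|_p = p^{-v_p(x)} = 2^{-3} = 1/8.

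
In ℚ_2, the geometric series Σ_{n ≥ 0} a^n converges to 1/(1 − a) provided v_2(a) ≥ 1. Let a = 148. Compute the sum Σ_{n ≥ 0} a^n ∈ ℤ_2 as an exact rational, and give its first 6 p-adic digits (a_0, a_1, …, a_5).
Σ a^n = 1/(1 − a) = -1/147;  first 6 digits = (1, 0, 1, 0, 0, 1)

v_2(a) = 2 ≥ 1, so the series converges in ℤ_2 to 1/(1 − a) = 1/(1 − 148) = -1/147. Expand this rational in ℤ_2: compute digits iteratively via d_i = x_i mod 2, x_{i+1} = (x_i − d_i)/2. The first 6 digits are (1, 0, 1, 0, 0, 1).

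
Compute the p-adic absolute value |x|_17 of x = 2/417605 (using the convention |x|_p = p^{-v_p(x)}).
|2/417605|_17 = 83521

Step 1 — compute v_17(x) by factoring powers of 17 out of the numerator and denominator: v_17(2/417605) = -4. Step 2 — apply |x|_p = p^{-v_p(x)} = 17^{4} = 83521.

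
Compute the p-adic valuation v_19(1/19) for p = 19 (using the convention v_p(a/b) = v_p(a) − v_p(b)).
v_19(1/19) = -1

Factor powers of 19 from the numerator and denominator of the reduced fraction: 1 = 19^0 · 1 and 19 = 19^1 · 1. Apply v_p(a/b) = v_p(a) − v_p(b): v_19(1/19) = 0 − 1 = -1.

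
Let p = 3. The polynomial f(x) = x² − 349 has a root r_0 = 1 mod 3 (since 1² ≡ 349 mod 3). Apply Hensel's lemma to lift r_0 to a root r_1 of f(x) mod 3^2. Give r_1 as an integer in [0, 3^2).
r_1 = 4 (mod 9)

Hensel's recurrence: r_{i+1} = r_i − f(r_i)·(f′(r_i))^{-1} mod 3^{i+2}, with f′(x) = 2x. Iterate:
  r_0 = 1 (mod 3)
  r_1 = 4 (mod 9)
Final: r_1 = 4, and one checks f(r_1) ≡ 0 mod 3^2.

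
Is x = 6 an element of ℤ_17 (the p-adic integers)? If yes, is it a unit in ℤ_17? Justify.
x ∈ ℤ_17^× (unit); v_17(x) = 0

ℤ_17 = {x ∈ ℚ_17 : v_17(x) ≥ 0} and ℤ_17^× = {x ∈ ℤ_17 : v_17(x) = 0}. Here v_17(6) = v_17(num) − v_17(den) = 0; compare against these criteria.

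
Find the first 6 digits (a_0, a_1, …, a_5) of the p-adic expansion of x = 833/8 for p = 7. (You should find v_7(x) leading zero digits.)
(a_0, …, a_5) = (0, 0, 3, 6, 0, 6)

v_7(833/8) = 2, so a_0 = ... = a_1 = 0. Factor out: x = 7^2 · u with u = 17/8 a unit in ℤ_7. Expand u iteratively via a_{v+i} = u_i mod 7, u_{i+1} = (u_i − a_{v+i})/7:
  u_0 = 17/8;  a_2 = 3;  u_1 = (u_0 − 3)/7 = -1/8
  u_1 = -1/8;  a_3 = 6;  u_2 = (u_1 − 6)/7 = -7/8
  u_2 = -7/8;  a_4 = 0;  u_3 = (u_2 − 0)/7 = -1/8
  u_3 = -1/8;  a_5 = 6;  u_4 = (u_3 − 6)/7 = -7/8
Digits: (0, 0, 3, 6, 0, 6).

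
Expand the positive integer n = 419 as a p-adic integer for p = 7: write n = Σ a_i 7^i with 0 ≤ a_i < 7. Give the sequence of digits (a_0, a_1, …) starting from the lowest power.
(a_0, a_1, …) = (6, 3, 1, 1)

Repeated division by 7 gives the digits low-to-high: 419 = 6 + 3·7^1 + 1·7^2 + 1·7^3. Digit sequence: (6, 3, 1, 1).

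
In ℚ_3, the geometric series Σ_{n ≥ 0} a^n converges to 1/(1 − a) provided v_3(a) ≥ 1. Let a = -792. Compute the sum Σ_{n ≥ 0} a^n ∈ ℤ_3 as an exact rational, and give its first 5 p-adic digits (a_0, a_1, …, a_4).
Σ a^n = 1/(1 − a) = 1/793;  first 5 digits = (1, 0, 2, 0, 0)

v_3(a) = 2 ≥ 1, so the series converges in ℤ_3 to 1/(1 − a) = 1/(1 − (-792)) = 1/793. Expand this rational in ℤ_3: compute digits iteratively via d_i = x_i mod 3, x_{i+1} = (x_i − d_i)/3. The first 5 digits are (1, 0, 2, 0, 0).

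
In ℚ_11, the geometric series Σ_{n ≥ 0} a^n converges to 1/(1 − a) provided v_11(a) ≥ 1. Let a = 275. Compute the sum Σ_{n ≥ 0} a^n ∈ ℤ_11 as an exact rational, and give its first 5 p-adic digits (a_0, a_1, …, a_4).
Σ a^n = 1/(1 − a) = -1/274;  first 5 digits = (1, 3, 0, 7, 10)

v_11(a) = 1 ≥ 1, so the series converges in ℤ_11 to 1/(1 − a) = 1/(1 − 275) = -1/274. Expand this rational in ℤ_11: compute digits iteratively via d_i = x_i mod 11, x_{i+1} = (x_i − d_i)/11. The first 5 digits are (1, 3, 0, 7, 10).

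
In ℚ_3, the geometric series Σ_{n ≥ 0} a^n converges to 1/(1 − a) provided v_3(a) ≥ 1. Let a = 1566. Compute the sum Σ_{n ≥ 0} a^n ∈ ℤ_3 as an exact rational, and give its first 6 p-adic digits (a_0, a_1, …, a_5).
Σ a^n = 1/(1 − a) = -1/1565;  first 6 digits = (1, 0, 0, 1, 1, 0)

v_3(a) = 3 ≥ 1, so the series converges in ℤ_3 to 1/(1 − a) = 1/(1 − 1566) = -1/1565. Expand this rational in ℤ_3: compute digits iteratively via d_i = x_i mod 3, x_{i+1} = (x_i − d_i)/3. The first 6 digits are (1, 0, 0, 1, 1, 0).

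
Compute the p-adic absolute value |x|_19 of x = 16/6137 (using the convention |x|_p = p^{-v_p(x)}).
|16/6137|_19 = 361

Step 1 — compute v_19(x) by factoring powers of 19 out of the numerator and denominator: v_19(16/6137) = -2. Step 2 — apply |x|_p = p^{-v_p(x)} = 19^{2} = 361.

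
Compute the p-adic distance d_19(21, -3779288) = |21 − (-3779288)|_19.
d_19(21, -3779288) = 1/130321

Step 1 — x − y = 21 − (-3779288) = 3779309. Step 2 — v_19(3779309) = 4 (factor: 3779309 = (19^4 · 29); the sign does not affect v_p). Step 3 — |x − y|_19 = 19^{-4} = 1/130321.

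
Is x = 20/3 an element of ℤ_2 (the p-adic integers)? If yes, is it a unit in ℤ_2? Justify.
x ∈ ℤ_2 but not a unit; v_2(x) = 2 > 0

ℤ_2 = {x ∈ ℚ_2 : v_2(x) ≥ 0} and ℤ_2^× = {x ∈ ℤ_2 : v_2(x) = 0}. Here v_2(20/3) = v_2(num) − v_2(den) = 2; compare against these criteria.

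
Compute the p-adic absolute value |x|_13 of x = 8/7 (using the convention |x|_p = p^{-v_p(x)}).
|8/7|_13 = 1

Step 1 — compute v_13(x) by factoring powers of 13 out of the numerator and denominator: v_13(8/7) = 0. Step 2 — apply |x|_p = p^{-v_p(x)} = 13^{0} = 1.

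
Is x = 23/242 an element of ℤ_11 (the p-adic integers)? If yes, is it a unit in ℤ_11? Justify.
x ∉ ℤ_11 (v_11(x) = -2 < 0)

ℤ_11 = {x ∈ ℚ_11 : v_11(x) ≥ 0} and ℤ_11^× = {x ∈ ℤ_11 : v_11(x) = 0}. Here v_11(23/242) = v_11(num) − v_11(den) = -2; compare against these criteria.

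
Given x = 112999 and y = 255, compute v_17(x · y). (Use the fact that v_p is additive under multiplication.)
v_17(28814745) = 4

v_p(x) = 3 (factor: 112999 = 17^3 · 23); v_p(y) = 1 (factor: 255 = 17^1 · 15). Additivity: v_p(xy) = v_p(x) + v_p(y) = 3 + 1 = 4. (Direct check: xy = 28814745 = 17^4 · (345).)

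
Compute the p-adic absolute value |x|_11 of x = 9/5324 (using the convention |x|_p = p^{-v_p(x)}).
|9/5324|_11 = 1331

Step 1 — compute v_11(x) by factoring powers of 11 out of the numerator and denominator: v_11(9/5324) = -3. Step 2 — apply |x|_p = p^{-v_p(x)} = 11^{3} = 1331.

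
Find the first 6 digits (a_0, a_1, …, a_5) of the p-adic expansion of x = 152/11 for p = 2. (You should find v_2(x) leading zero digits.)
(a_0, …, a_5) = (0, 0, 0, 1, 0, 0)

v_2(152/11) = 3, so a_0 = ... = a_2 = 0. Factor out: x = 2^3 · u with u = 19/11 a unit in ℤ_2. Expand u iteratively via a_{v+i} = u_i mod 2, u_{i+1} = (u_i − a_{v+i})/2:
  u_0 = 19/11;  a_3 = 1;  u_1 = (u_0 − 1)/2 = 4/11
  u_1 = 4/11;  a_4 = 0;  u_2 = (u_1 − 0)/2 = 2/11
  u_2 = 2/11;  a_5 = 0;  u_3 = (u_2 − 0)/2 = 1/11
Digits: (0, 0, 0, 1, 0, 0).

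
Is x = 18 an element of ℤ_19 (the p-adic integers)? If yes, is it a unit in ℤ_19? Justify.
x ∈ ℤ_19^× (unit); v_19(x) = 0

ℤ_19 = {x ∈ ℚ_19 : v_19(x) ≥ 0} and ℤ_19^× = {x ∈ ℤ_19 : v_19(x) = 0}. Here v_19(18) = v_19(num) − v_19(den) = 0; compare against these criteria.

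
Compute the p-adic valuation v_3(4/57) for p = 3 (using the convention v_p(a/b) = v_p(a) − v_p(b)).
v_3(4/57) = -1

Factor powers of 3 from the numerator and denominator of the reduced fraction: 4 = 3^0 · 4 and 57 = 3^1 · 19. Apply v_p(a/b) = v_p(a) − v_p(b): v_3(4/57) = 0 − 1 = -1.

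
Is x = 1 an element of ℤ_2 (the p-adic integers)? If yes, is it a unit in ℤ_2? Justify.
x ∈ ℤ_2^× (unit); v_2(x) = 0

ℤ_2 = {x ∈ ℚ_2 : v_2(x) ≥ 0} and ℤ_2^× = {x ∈ ℤ_2 : v_2(x) = 0}. Here v_2(1) = v_2(num) − v_2(den) = 0; compare against these criteria.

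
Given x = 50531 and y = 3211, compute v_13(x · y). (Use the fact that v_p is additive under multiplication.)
v_13(162255041) = 5

v_p(x) = 3 (factor: 50531 = 13^3 · 23); v_p(y) = 2 (factor: 3211 = 13^2 · 19). Additivity: v_p(xy) = v_p(x) + v_p(y) = 3 + 2 = 5. (Direct check: xy = 162255041 = 13^5 · (437).)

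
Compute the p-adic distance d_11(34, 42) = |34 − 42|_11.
d_11(34, 42) = 1

Step 1 — x − y = 34 − 42 = -8. Step 2 — v_11(-8) = 0 (factor: -8 = −(11^0 · 8); the sign does not affect v_p). Step 3 — |x − y|_11 = 11^{0} = 1.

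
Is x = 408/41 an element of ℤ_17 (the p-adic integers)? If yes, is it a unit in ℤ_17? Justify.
x ∈ ℤ_17 but not a unit; v_17(x) = 1 > 0

ℤ_17 = {x ∈ ℚ_17 : v_17(x) ≥ 0} and ℤ_17^× = {x ∈ ℤ_17 : v_17(x) = 0}. Here v_17(408/41) = v_17(num) − v_17(den) = 1; compare against these criteria.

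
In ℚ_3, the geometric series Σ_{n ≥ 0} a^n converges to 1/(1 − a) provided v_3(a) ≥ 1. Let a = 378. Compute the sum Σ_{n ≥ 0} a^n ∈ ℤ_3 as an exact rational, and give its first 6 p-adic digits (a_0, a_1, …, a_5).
Σ a^n = 1/(1 − a) = -1/377;  first 6 digits = (1, 0, 0, 2, 1, 1)

v_3(a) = 3 ≥ 1, so the series converges in ℤ_3 to 1/(1 − a) = 1/(1 − 378) = -1/377. Expand this rational in ℤ_3: compute digits iteratively via d_i = x_i mod 3, x_{i+1} = (x_i − d_i)/3. The first 6 digits are (1, 0, 0, 2, 1, 1).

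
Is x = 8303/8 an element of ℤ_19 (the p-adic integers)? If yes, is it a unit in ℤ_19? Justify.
x ∈ ℤ_19 but not a unit; v_19(x) = 2 > 0

ℤ_19 = {x ∈ ℚ_19 : v_19(x) ≥ 0} and ℤ_19^× = {x ∈ ℤ_19 : v_19(x) = 0}. Here v_19(8303/8) = v_19(num) − v_19(den) = 2; compare against these criteria.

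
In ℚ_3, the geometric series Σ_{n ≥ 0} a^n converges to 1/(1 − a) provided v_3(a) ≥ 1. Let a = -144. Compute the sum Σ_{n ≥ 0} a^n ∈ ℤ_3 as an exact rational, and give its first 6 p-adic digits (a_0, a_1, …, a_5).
Σ a^n = 1/(1 − a) = 1/145;  first 6 digits = (1, 0, 2, 0, 2, 0)

v_3(a) = 2 ≥ 1, so the series converges in ℤ_3 to 1/(1 − a) = 1/(1 − (-144)) = 1/145. Expand this rational in ℤ_3: compute digits iteratively via d_i = x_i mod 3, x_{i+1} = (x_i − d_i)/3. The first 6 digits are (1, 0, 2, 0, 2, 0).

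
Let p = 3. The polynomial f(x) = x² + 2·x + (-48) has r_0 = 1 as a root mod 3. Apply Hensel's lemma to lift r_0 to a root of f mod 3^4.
r_3 = 73 (mod 81)

Hensel: r_{i+1} = r_i − f(r_i)·(f′(r_i))^{-1} mod 3^{i+2}, f′(x) = 2x + 2. Iterate:
  r_0 = 1 (mod 3)
  r_1 = 1 (mod 9)
  r_2 = 19 (mod 27)
  r_3 = 73 (mod 81)
Final: r = 73 satisfies f(r) ≡ 0 mod 3^4.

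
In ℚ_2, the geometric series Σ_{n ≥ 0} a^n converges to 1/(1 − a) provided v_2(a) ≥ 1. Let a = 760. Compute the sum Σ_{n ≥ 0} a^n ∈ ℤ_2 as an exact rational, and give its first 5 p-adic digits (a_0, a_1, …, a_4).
Σ a^n = 1/(1 − a) = -1/759;  first 5 digits = (1, 0, 0, 1, 1)

v_2(a) = 3 ≥ 1, so the series converges in ℤ_2 to 1/(1 − a) = 1/(1 − 760) = -1/759. Expand this rational in ℤ_2: compute digits iteratively via d_i = x_i mod 2, x_{i+1} = (x_i − d_i)/2. The first 5 digits are (1, 0, 0, 1, 1).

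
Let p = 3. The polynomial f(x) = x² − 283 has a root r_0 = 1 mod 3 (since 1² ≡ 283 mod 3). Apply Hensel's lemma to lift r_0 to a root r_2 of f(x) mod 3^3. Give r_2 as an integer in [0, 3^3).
r_2 = 16 (mod 27)

Hensel's recurrence: r_{i+1} = r_i − f(r_i)·(f′(r_i))^{-1} mod 3^{i+2}, with f′(x) = 2x. Iterate:
  r_0 = 1 (mod 3)
  r_1 = 7 (mod 9)
  r_2 = 16 (mod 27)
Final: r_2 = 16, and one checks f(r_2) ≡ 0 mod 3^3.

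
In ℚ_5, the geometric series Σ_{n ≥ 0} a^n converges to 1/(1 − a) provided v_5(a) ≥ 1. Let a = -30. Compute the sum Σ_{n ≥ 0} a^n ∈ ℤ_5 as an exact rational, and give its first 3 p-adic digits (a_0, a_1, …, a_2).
Σ a^n = 1/(1 − a) = 1/31;  first 3 digits = (1, 4, 4)

v_5(a) = 1 ≥ 1, so the series converges in ℤ_5 to 1/(1 − a) = 1/(1 − (-30)) = 1/31. Expand this rational in ℤ_5: compute digits iteratively via d_i = x_i mod 5, x_{i+1} = (x_i − d_i)/5. The first 3 digits are (1, 4, 4).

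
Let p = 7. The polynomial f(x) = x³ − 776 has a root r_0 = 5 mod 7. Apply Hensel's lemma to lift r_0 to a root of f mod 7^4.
r_3 = 1664 (mod 2401)

Hensel: r_{i+1} = r_i − f(r_i)/f′(r_i) mod 7^{i+2}, where f′(x) = 3x². Iterate:
  r_0 = 5 (mod 7)
  r_1 = 47 (mod 49)
  r_2 = 292 (mod 343)
  r_3 = 1664 (mod 2401)
Final: r = 1664 with f(r) ≡ 0 mod 7^4.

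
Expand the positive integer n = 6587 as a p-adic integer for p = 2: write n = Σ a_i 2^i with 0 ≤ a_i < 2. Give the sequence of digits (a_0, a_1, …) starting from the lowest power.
(a_0, a_1, …) = (1, 1, 0, 1, 1, 1, 0, 1, 1, 0, 0, 1, 1)

Repeated division by 2 gives the digits low-to-high: 6587 = 1 + 1·2^1 + 1·2^3 + 1·2^4 + 1·2^5 + 1·2^7 + 1·2^8 + 1·2^11 + 1·2^12. Digit sequence: (1, 1, 0, 1, 1, 1, 0, 1, 1, 0, 0, 1, 1).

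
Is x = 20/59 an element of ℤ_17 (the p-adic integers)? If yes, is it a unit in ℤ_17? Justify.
x ∈ ℤ_17^× (unit); v_17(x) = 0

ℤ_17 = {x ∈ ℚ_17 : v_17(x) ≥ 0} and ℤ_17^× = {x ∈ ℤ_17 : v_17(x) = 0}. Here v_17(20/59) = v_17(num) − v_17(den) = 0; compare against these criteria.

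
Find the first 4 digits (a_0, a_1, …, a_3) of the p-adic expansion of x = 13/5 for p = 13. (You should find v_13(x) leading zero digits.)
(a_0, …, a_3) = (0, 8, 2, 5)

v_13(13/5) = 1, so a_0 = ... = a_0 = 0. Factor out: x = 13^1 · u with u = 1/5 a unit in ℤ_13. Expand u iteratively via a_{v+i} = u_i mod 13, u_{i+1} = (u_i − a_{v+i})/13:
  u_0 = 1/5;  a_1 = 8;  u_1 = (u_0 − 8)/13 = -3/5
  u_1 = -3/5;  a_2 = 2;  u_2 = (u_1 − 2)/13 = -1/5
  u_2 = -1/5;  a_3 = 5;  u_3 = (u_2 − 5)/13 = -2/5
Digits: (0, 8, 2, 5).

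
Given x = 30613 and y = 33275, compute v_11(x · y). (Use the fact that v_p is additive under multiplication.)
v_11(1018647575) = 6

v_p(x) = 3 (factor: 30613 = 11^3 · 23); v_p(y) = 3 (factor: 33275 = 11^3 · 25). Additivity: v_p(xy) = v_p(x) + v_p(y) = 3 + 3 = 6. (Direct check: xy = 1018647575 = 11^6 · (575).)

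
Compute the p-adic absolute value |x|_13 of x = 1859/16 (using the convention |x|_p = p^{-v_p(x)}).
|1859/16|_13 = 1/169

Step 1 — compute v_13(x) by factoring powers of 13 out of the numerator and denominator: v_13(1859/16) = 2. Step 2 — apply |x|_p = p^{-v_p(x)} = 13^{-2} = 1/169.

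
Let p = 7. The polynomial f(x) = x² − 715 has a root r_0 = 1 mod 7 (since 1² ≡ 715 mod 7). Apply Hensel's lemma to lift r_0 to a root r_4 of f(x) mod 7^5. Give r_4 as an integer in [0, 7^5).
r_4 = 6434 (mod 16807)

Hensel's recurrence: r_{i+1} = r_i − f(r_i)·(f′(r_i))^{-1} mod 7^{i+2}, with f′(x) = 2x. Iterate:
  r_0 = 1 (mod 7)
  r_1 = 15 (mod 49)
  r_2 = 260 (mod 343)
  r_3 = 1632 (mod 2401)
  r_4 = 6434 (mod 16807)
Final: r_4 = 6434, and one checks f(r_4) ≡ 0 mod 7^5.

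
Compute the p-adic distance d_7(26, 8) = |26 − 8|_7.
d_7(26, 8) = 1

Step 1 — x − y = 26 − 8 = 18. Step 2 — v_7(18) = 0 (factor: 18 = (7^0 · 18); the sign does not affect v_p). Step 3 — |x − y|_7 = 7^{0} = 1.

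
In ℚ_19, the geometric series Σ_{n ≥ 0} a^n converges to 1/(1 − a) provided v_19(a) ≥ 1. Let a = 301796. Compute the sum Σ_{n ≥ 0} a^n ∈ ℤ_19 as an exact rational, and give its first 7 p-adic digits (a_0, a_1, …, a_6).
Σ a^n = 1/(1 − a) = -1/301795;  first 7 digits = (1, 0, 0, 6, 2, 0, 17)

v_19(a) = 3 ≥ 1, so the series converges in ℤ_19 to 1/(1 − a) = 1/(1 − 301796) = -1/301795. Expand this rational in ℤ_19: compute digits iteratively via d_i = x_i mod 19, x_{i+1} = (x_i − d_i)/19. The first 7 digits are (1, 0, 0, 6, 2, 0, 17).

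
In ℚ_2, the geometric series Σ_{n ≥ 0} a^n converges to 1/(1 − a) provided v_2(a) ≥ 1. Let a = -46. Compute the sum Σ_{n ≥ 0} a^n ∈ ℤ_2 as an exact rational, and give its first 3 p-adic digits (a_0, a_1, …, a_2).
Σ a^n = 1/(1 − a) = 1/47;  first 3 digits = (1, 1, 1)

v_2(a) = 1 ≥ 1, so the series converges in ℤ_2 to 1/(1 − a) = 1/(1 − (-46)) = 1/47. Expand this rational in ℤ_2: compute digits iteratively via d_i = x_i mod 2, x_{i+1} = (x_i − d_i)/2. The first 3 digits are (1, 1, 1).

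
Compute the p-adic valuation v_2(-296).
v_2(-296) = 3

v_2(n) is the largest exponent k such that 2^k divides n. Factor out: -296 = -2^3 · 37. (Sign doesn't affect v_p.) So v_2(-296) = 3.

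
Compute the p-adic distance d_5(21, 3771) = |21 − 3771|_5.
d_5(21, 3771) = 1/625

Step 1 — x − y = 21 − 3771 = -3750. Step 2 — v_5(-3750) = 4 (factor: -3750 = −(5^4 · 6); the sign does not affect v_p). Step 3 — |x − y|_5 = 5^{-4} = 1/625.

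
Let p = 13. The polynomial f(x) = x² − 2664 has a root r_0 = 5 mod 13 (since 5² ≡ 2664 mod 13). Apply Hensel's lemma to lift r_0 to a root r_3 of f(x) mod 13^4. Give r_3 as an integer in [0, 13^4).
r_3 = 20532 (mod 28561)

Hensel's recurrence: r_{i+1} = r_i − f(r_i)·(f′(r_i))^{-1} mod 13^{i+2}, with f′(x) = 2x. Iterate:
  r_0 = 5 (mod 13)
  r_1 = 83 (mod 169)
  r_2 = 759 (mod 2197)
  r_3 = 20532 (mod 28561)
Final: r_3 = 20532, and one checks f(r_3) ≡ 0 mod 13^4.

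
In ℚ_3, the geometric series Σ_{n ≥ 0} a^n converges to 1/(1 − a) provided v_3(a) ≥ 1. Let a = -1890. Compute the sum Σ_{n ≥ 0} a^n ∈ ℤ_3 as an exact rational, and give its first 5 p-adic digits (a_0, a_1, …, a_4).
Σ a^n = 1/(1 − a) = 1/1891;  first 5 digits = (1, 0, 0, 2, 0)

v_3(a) = 3 ≥ 1, so the series converges in ℤ_3 to 1/(1 − a) = 1/(1 − (-1890)) = 1/1891. Expand this rational in ℤ_3: compute digits iteratively via d_i = x_i mod 3, x_{i+1} = (x_i − d_i)/3. The first 5 digits are (1, 0, 0, 2, 0).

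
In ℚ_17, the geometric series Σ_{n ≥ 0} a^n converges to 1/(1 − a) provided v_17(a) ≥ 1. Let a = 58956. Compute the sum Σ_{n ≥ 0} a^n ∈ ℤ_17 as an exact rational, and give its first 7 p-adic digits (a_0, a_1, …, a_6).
Σ a^n = 1/(1 − a) = -1/58955;  first 7 digits = (1, 0, 0, 12, 0, 0, 8)

v_17(a) = 3 ≥ 1, so the series converges in ℤ_17 to 1/(1 − a) = 1/(1 − 58956) = -1/58955. Expand this rational in ℤ_17: compute digits iteratively via d_i = x_i mod 17, x_{i+1} = (x_i − d_i)/17. The first 7 digits are (1, 0, 0, 12, 0, 0, 8).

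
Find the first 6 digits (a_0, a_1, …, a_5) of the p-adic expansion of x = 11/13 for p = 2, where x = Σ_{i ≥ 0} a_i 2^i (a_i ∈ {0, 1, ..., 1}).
(a_0, …, a_5) = (1, 1, 1, 0, 1, 1)

v_2(11/13) = 0 (numerator and denominator both coprime to 2), so x ∈ ℤ_2^×. Compute digits iteratively via a_i = x_i mod 2, x_{i+1} = (x_i − a_i)/2, with x_0 = x:
  x_0 = 11/13;  a_0 = 1;  x_1 = (x_0 − 1)/2 = -1/13
  x_1 = -1/13;  a_1 = 1;  x_2 = (x_1 − 1)/2 = -7/13
  x_2 = -7/13;  a_2 = 1;  x_3 = (x_2 − 1)/2 = -10/13
  x_3 = -10/13;  a_3 = 0;  x_4 = (x_3 − 0)/2 = -5/13
  x_4 = -5/13;  a_4 = 1;  x_5 = (x_4 − 1)/2 = -9/13
  x_5 = -9/13;  a_5 = 1;  x_6 = (x_5 − 1)/2 = -11/13
Digits: (1, 1, 1, 0, 1, 1).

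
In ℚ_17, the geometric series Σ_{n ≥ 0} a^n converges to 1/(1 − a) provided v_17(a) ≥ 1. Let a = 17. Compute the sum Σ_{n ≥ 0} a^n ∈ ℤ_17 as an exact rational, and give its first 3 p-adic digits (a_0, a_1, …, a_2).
Σ a^n = 1/(1 − a) = -1/16;  first 3 digits = (1, 1, 1)

v_17(a) = 1 ≥ 1, so the series converges in ℤ_17 to 1/(1 − a) = 1/(1 − 17) = -1/16. Expand this rational in ℤ_17: compute digits iteratively via d_i = x_i mod 17, x_{i+1} = (x_i − d_i)/17. The first 3 digits are (1, 1, 1).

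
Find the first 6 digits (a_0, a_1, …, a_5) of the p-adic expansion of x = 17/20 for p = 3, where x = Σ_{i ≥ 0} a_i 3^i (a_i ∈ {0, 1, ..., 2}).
(a_0, …, a_5) = (1, 1, 1, 0, 0, 1)

v_3(17/20) = 0 (numerator and denominator both coprime to 3), so x ∈ ℤ_3^×. Compute digits iteratively via a_i = x_i mod 3, x_{i+1} = (x_i − a_i)/3, with x_0 = x:
  x_0 = 17/20;  a_0 = 1;  x_1 = (x_0 − 1)/3 = -1/20
  x_1 = -1/20;  a_1 = 1;  x_2 = (x_1 − 1)/3 = -7/20
  x_2 = -7/20;  a_2 = 1;  x_3 = (x_2 − 1)/3 = -9/20
  x_3 = -9/20;  a_3 = 0;  x_4 = (x_3 − 0)/3 = -3/20
  x_4 = -3/20;  a_4 = 0;  x_5 = (x_4 − 0)/3 = -1/20
  x_5 = -1/20;  a_5 = 1;  x_6 = (x_5 − 1)/3 = -7/20
Digits: (1, 1, 1, 0, 0, 1).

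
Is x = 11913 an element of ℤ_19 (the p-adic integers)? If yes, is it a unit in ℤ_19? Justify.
x ∈ ℤ_19 but not a unit; v_19(x) = 2 > 0

ℤ_19 = {x ∈ ℚ_19 : v_19(x) ≥ 0} and ℤ_19^× = {x ∈ ℤ_19 : v_19(x) = 0}. Here v_19(11913) = v_19(num) − v_19(den) = 2; compare against these criteria.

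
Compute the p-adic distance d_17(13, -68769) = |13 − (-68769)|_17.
d_17(13, -68769) = 1/4913

Step 1 — x − y = 13 − (-68769) = 68782. Step 2 — v_17(68782) = 3 (factor: 68782 = (17^3 · 14); the sign does not affect v_p). Step 3 — |x − y|_17 = 17^{-3} = 1/4913.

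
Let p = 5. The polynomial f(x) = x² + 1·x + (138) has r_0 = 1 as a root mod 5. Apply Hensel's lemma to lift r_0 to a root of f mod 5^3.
r_2 = 71 (mod 125)

Hensel: r_{i+1} = r_i − f(r_i)·(f′(r_i))^{-1} mod 5^{i+2}, f′(x) = 2x + 1. Iterate:
  r_0 = 1 (mod 5)
  r_1 = 21 (mod 25)
  r_2 = 71 (mod 125)
Final: r = 71 satisfies f(r) ≡ 0 mod 5^3.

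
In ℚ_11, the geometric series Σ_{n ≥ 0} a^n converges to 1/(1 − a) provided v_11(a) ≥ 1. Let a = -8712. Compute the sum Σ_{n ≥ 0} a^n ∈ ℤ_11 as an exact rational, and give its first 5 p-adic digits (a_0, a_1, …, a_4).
Σ a^n = 1/(1 − a) = 1/8713;  first 5 digits = (1, 0, 5, 4, 2)

v_11(a) = 2 ≥ 1, so the series converges in ℤ_11 to 1/(1 − a) = 1/(1 − (-8712)) = 1/8713. Expand this rational in ℤ_11: compute digits iteratively via d_i = x_i mod 11, x_{i+1} = (x_i − d_i)/11. The first 5 digits are (1, 0, 5, 4, 2).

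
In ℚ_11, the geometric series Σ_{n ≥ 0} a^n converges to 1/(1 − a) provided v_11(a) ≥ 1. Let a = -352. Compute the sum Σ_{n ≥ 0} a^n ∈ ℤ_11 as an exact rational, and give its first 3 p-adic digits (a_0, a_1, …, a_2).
Σ a^n = 1/(1 − a) = 1/353;  first 3 digits = (1, 1, 9)

v_11(a) = 1 ≥ 1, so the series converges in ℤ_11 to 1/(1 − a) = 1/(1 − (-352)) = 1/353. Expand this rational in ℤ_11: compute digits iteratively via d_i = x_i mod 11, x_{i+1} = (x_i − d_i)/11. The first 3 digits are (1, 1, 9).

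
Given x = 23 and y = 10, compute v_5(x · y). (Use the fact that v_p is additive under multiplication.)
v_5(230) = 1

v_p(x) = 0 (factor: 23 = 5^0 · 23); v_p(y) = 1 (factor: 10 = 5^1 · 2). Additivity: v_p(xy) = v_p(x) + v_p(y) = 0 + 1 = 1. (Direct check: xy = 230 = 5^1 · (46).)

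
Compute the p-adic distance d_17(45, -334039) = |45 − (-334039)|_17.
d_17(45, -334039) = 1/83521

Step 1 — x − y = 45 − (-334039) = 334084. Step 2 — v_17(334084) = 4 (factor: 334084 = (17^4 · 4); the sign does not affect v_p). Step 3 — |x − y|_17 = 17^{-4} = 1/83521.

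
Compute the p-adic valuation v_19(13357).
v_19(13357) = 2

v_19(n) is the largest exponent k such that 19^k divides n. Factor out: 13357 = 19^2 · 37. (Sign doesn't affect v_p.) So v_19(13357) = 2.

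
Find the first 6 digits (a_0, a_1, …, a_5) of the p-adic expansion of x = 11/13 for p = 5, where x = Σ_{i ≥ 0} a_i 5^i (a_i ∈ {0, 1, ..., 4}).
(a_0, …, a_5) = (2, 4, 3, 0, 1, 4)

v_5(11/13) = 0 (numerator and denominator both coprime to 5), so x ∈ ℤ_5^×. Compute digits iteratively via a_i = x_i mod 5, x_{i+1} = (x_i − a_i)/5, with x_0 = x:
  x_0 = 11/13;  a_0 = 2;  x_1 = (x_0 − 2)/5 = -3/13
  x_1 = -3/13;  a_1 = 4;  x_2 = (x_1 − 4)/5 = -11/13
  x_2 = -11/13;  a_2 = 3;  x_3 = (x_2 − 3)/5 = -10/13
  x_3 = -10/13;  a_3 = 0;  x_4 = (x_3 − 0)/5 = -2/13
  x_4 = -2/13;  a_4 = 1;  x_5 = (x_4 − 1)/5 = -3/13
  x_5 = -3/13;  a_5 = 4;  x_6 = (x_5 − 4)/5 = -11/13
Digits: (2, 4, 3, 0, 1, 4).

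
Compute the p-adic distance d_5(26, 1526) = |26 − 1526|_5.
d_5(26, 1526) = 1/125

Step 1 — x − y = 26 − 1526 = -1500. Step 2 — v_5(-1500) = 3 (factor: -1500 = −(5^3 · 12); the sign does not affect v_p). Step 3 — |x − y|_5 = 5^{-3} = 1/125.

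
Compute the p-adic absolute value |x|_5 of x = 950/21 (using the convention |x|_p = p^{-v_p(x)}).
|950/21|_5 = 1/25

Step 1 — compute v_5(x) by factoring powers of 5 out of the numerator and denominator: v_5(950/21) = 2. Step 2 — apply |x|_p = p^{-v_p(x)} = 5^{-2} = 1/25.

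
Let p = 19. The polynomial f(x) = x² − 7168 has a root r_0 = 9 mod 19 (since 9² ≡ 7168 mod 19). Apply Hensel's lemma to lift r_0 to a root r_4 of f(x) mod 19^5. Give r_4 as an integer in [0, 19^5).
r_4 = 68010 (mod 2476099)

Hensel's recurrence: r_{i+1} = r_i − f(r_i)·(f′(r_i))^{-1} mod 19^{i+2}, with f′(x) = 2x. Iterate:
  r_0 = 9 (mod 19)
  r_1 = 142 (mod 361)
  r_2 = 6279 (mod 6859)
  r_3 = 68010 (mod 130321)
  r_4 = 68010 (mod 2476099)
Final: r_4 = 68010, and one checks f(r_4) ≡ 0 mod 19^5.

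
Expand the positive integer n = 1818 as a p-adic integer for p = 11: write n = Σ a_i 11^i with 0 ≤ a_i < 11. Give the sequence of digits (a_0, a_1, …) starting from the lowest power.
(a_0, a_1, …) = (3, 0, 4, 1)

Repeated division by 11 gives the digits low-to-high: 1818 = 3 + 4·11^2 + 1·11^3. Digit sequence: (3, 0, 4, 1).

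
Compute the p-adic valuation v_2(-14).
v_2(-14) = 1

v_2(n) is the largest exponent k such that 2^k divides n. Factor out: -14 = -2^1 · 7. (Sign doesn't affect v_p.) So v_2(-14) = 1.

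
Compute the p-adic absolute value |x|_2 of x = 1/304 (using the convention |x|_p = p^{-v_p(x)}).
|1/304|_2 = 16

Step 1 — compute v_2(x) by factoring powers of 2 out of the numerator and denominator: v_2(1/304) = -4. Step 2 — apply |x|_p = p^{-v_p(x)} = 2^{4} = 16.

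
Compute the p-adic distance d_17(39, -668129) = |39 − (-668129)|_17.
d_17(39, -668129) = 1/83521

Step 1 — x − y = 39 − (-668129) = 668168. Step 2 — v_17(668168) = 4 (factor: 668168 = (17^4 · 8); the sign does not affect v_p). Step 3 — |x − y|_17 = 17^{-4} = 1/83521.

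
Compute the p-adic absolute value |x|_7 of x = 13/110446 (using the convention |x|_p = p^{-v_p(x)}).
|13/110446|_7 = 2401

Step 1 — compute v_7(x) by factoring powers of 7 out of the numerator and denominator: v_7(13/110446) = -4. Step 2 — apply |x|_p = p^{-v_p(x)} = 7^{4} = 2401.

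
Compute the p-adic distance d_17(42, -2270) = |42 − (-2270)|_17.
d_17(42, -2270) = 1/289

Step 1 — x − y = 42 − (-2270) = 2312. Step 2 — v_17(2312) = 2 (factor: 2312 = (17^2 · 8); the sign does not affect v_p). Step 3 — |x − y|_17 = 17^{-2} = 1/289.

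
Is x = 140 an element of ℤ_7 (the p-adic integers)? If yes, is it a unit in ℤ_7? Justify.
x ∈ ℤ_7 but not a unit; v_7(x) = 1 > 0

ℤ_7 = {x ∈ ℚ_7 : v_7(x) ≥ 0} and ℤ_7^× = {x ∈ ℤ_7 : v_7(x) = 0}. Here v_7(140) = v_7(num) − v_7(den) = 1; compare against these criteria.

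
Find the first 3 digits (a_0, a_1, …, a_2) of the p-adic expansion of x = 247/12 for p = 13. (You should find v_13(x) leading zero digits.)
(a_0, …, a_2) = (0, 7, 5)

v_13(247/12) = 1, so a_0 = ... = a_0 = 0. Factor out: x = 13^1 · u with u = 19/12 a unit in ℤ_13. Expand u iteratively via a_{v+i} = u_i mod 13, u_{i+1} = (u_i − a_{v+i})/13:
  u_0 = 19/12;  a_1 = 7;  u_1 = (u_0 − 7)/13 = -5/12
  u_1 = -5/12;  a_2 = 5;  u_2 = (u_1 − 5)/13 = -5/12
Digits: (0, 7, 5).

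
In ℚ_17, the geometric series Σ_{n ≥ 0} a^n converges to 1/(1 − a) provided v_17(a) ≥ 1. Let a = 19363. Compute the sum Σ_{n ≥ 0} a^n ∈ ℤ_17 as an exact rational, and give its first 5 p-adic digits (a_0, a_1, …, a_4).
Σ a^n = 1/(1 − a) = -1/19362;  first 5 digits = (1, 0, 16, 3, 1)

v_17(a) = 2 ≥ 1, so the series converges in ℤ_17 to 1/(1 − a) = 1/(1 − 19363) = -1/19362. Expand this rational in ℤ_17: compute digits iteratively via d_i = x_i mod 17, x_{i+1} = (x_i − d_i)/17. The first 5 digits are (1, 0, 16, 3, 1).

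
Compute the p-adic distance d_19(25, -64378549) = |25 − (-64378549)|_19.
d_19(25, -64378549) = 1/2476099

Step 1 — x − y = 25 − (-64378549) = 64378574. Step 2 — v_19(64378574) = 5 (factor: 64378574 = (19^5 · 26); the sign does not affect v_p). Step 3 — |x − y|_19 = 19^{-5} = 1/2476099.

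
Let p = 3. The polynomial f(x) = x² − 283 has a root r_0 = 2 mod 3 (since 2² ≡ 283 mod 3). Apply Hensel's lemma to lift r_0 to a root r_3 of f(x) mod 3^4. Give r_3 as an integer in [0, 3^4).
r_3 = 11 (mod 81)

Hensel's recurrence: r_{i+1} = r_i − f(r_i)·(f′(r_i))^{-1} mod 3^{i+2}, with f′(x) = 2x. Iterate:
  r_0 = 2 (mod 3)
  r_1 = 2 (mod 9)
  r_2 = 11 (mod 27)
  r_3 = 11 (mod 81)
Final: r_3 = 11, and one checks f(r_3) ≡ 0 mod 3^4.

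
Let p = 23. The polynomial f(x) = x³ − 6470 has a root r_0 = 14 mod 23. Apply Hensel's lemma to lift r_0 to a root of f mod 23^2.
r_1 = 382 (mod 529)

Hensel: r_{i+1} = r_i − f(r_i)/f′(r_i) mod 23^{i+2}, where f′(x) = 3x². Iterate:
  r_0 = 14 (mod 23)
  r_1 = 382 (mod 529)
Final: r = 382 with f(r) ≡ 0 mod 23^2.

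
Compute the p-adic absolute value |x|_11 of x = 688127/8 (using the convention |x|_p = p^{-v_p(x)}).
|688127/8|_11 = 1/14641

Step 1 — compute v_11(x) by factoring powers of 11 out of the numerator and denominator: v_11(688127/8) = 4. Step 2 — apply |x|_p = p^{-v_p(x)} = 11^{-4} = 1/14641.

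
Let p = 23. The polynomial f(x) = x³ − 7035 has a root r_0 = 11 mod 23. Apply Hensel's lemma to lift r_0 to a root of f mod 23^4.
r_3 = 269295 (mod 279841)

Hensel: r_{i+1} = r_i − f(r_i)/f′(r_i) mod 23^{i+2}, where f′(x) = 3x². Iterate:
  r_0 = 11 (mod 23)
  r_1 = 34 (mod 529)
  r_2 = 1621 (mod 12167)
  r_3 = 269295 (mod 279841)
Final: r = 269295 with f(r) ≡ 0 mod 23^4.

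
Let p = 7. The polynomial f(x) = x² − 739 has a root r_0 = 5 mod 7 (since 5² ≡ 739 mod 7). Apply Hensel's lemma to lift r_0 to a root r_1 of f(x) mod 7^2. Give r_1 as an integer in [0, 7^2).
r_1 = 47 (mod 49)

Hensel's recurrence: r_{i+1} = r_i − f(r_i)·(f′(r_i))^{-1} mod 7^{i+2}, with f′(x) = 2x. Iterate:
  r_0 = 5 (mod 7)
  r_1 = 47 (mod 49)
Final: r_1 = 47, and one checks f(r_1) ≡ 0 mod 7^2.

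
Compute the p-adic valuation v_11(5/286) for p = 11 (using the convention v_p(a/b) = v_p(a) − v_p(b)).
v_11(5/286) = -1

Factor powers of 11 from the numerator and denominator of the reduced fraction: 5 = 11^0 · 5 and 286 = 11^1 · 26. Apply v_p(a/b) = v_p(a) − v_p(b): v_11(5/286) = 0 − 1 = -1.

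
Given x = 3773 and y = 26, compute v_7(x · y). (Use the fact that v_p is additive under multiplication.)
v_7(98098) = 3

v_p(x) = 3 (factor: 3773 = 7^3 · 11); v_p(y) = 0 (factor: 26 = 7^0 · 26). Additivity: v_p(xy) = v_p(x) + v_p(y) = 3 + 0 = 3. (Direct check: xy = 98098 = 7^3 · (286).)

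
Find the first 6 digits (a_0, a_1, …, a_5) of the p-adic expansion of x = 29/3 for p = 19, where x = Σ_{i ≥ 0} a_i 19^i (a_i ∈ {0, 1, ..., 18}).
(a_0, …, a_5) = (16, 6, 6, 6, 6, 6)

v_19(29/3) = 0 (numerator and denominator both coprime to 19), so x ∈ ℤ_19^×. Compute digits iteratively via a_i = x_i mod 19, x_{i+1} = (x_i − a_i)/19, with x_0 = x:
  x_0 = 29/3;  a_0 = 16;  x_1 = (x_0 − 16)/19 = -1/3
  x_1 = -1/3;  a_1 = 6;  x_2 = (x_1 − 6)/19 = -1/3
  x_2 = -1/3;  a_2 = 6;  x_3 = (x_2 − 6)/19 = -1/3
  x_3 = -1/3;  a_3 = 6;  x_4 = (x_3 − 6)/19 = -1/3
  x_4 = -1/3;  a_4 = 6;  x_5 = (x_4 − 6)/19 = -1/3
  x_5 = -1/3;  a_5 = 6;  x_6 = (x_5 − 6)/19 = -1/3
Digits: (16, 6, 6, 6, 6, 6).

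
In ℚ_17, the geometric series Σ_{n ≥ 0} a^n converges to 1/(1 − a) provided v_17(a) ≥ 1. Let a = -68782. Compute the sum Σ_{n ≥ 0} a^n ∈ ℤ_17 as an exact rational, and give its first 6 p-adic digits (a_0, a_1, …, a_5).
Σ a^n = 1/(1 − a) = 1/68783;  first 6 digits = (1, 0, 0, 3, 16, 16)

v_17(a) = 3 ≥ 1, so the series converges in ℤ_17 to 1/(1 − a) = 1/(1 − (-68782)) = 1/68783. Expand this rational in ℤ_17: compute digits iteratively via d_i = x_i mod 17, x_{i+1} = (x_i − d_i)/17. The first 6 digits are (1, 0, 0, 3, 16, 16).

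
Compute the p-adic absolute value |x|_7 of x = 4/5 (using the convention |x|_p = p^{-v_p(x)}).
|4/5|_7 = 1

Step 1 — compute v_7(x) by factoring powers of 7 out of the numerator and denominator: v_7(4/5) = 0. Step 2 — apply |x|_p = p^{-v_p(x)} = 7^{0} = 1.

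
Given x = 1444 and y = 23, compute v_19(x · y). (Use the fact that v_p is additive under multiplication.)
v_19(33212) = 2

v_p(x) = 2 (factor: 1444 = 19^2 · 4); v_p(y) = 0 (factor: 23 = 19^0 · 23). Additivity: v_p(xy) = v_p(x) + v_p(y) = 2 + 0 = 2. (Direct check: xy = 33212 = 19^2 · (92).)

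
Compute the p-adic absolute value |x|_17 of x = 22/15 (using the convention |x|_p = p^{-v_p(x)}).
|22/15|_17 = 1

Step 1 — compute v_17(x) by factoring powers of 17 out of the numerator and denominator: v_17(22/15) = 0. Step 2 — apply |x|_p = p^{-v_p(x)} = 17^{0} = 1.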